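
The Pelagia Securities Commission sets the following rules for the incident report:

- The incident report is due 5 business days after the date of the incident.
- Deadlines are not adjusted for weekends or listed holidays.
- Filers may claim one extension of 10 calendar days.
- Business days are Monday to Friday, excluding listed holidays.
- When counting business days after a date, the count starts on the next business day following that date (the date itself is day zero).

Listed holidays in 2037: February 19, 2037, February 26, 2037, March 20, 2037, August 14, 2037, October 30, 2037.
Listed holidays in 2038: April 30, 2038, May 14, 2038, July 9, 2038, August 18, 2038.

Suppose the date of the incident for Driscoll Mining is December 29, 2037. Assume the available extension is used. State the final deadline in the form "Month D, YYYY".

January 15, 2038

Counting 5 business days after December 29, 2037 (skipping weekends and listed holidays) reaches January 5, 2038.
No adjustment is made for weekends or holidays, so January 5, 2038 stands.
Add the 10 calendar-day extension to January 5, 2038: January 15, 2038.
January 15, 2038 is a Friday; no weekend or holiday adjustment applies.
Final deadline: January 15, 2038.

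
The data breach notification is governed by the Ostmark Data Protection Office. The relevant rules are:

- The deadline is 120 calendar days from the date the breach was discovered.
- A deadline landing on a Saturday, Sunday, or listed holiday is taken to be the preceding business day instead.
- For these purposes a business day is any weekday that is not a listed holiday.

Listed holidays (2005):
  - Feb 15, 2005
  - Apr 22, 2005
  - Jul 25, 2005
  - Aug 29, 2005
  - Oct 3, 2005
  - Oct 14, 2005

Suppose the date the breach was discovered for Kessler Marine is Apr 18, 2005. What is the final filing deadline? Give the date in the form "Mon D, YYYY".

Aug 16, 2005

From Apr 18, 2005, 120 calendar days later is Aug 16, 2005.
Aug 16, 2005 (Tuesday) is already a business day.
Final deadline: Aug 16, 2005.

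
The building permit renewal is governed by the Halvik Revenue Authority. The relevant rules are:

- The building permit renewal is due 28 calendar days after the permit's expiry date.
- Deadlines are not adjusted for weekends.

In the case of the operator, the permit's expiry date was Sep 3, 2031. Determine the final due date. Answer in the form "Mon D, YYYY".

Oct 1, 2031

Adding 28 calendar days to Sep 3, 2031 gives Oct 1, 2031.
No adjustment is made for weekends or holidays, so Oct 1, 2031 stands.
Deadline: Oct 1, 2031.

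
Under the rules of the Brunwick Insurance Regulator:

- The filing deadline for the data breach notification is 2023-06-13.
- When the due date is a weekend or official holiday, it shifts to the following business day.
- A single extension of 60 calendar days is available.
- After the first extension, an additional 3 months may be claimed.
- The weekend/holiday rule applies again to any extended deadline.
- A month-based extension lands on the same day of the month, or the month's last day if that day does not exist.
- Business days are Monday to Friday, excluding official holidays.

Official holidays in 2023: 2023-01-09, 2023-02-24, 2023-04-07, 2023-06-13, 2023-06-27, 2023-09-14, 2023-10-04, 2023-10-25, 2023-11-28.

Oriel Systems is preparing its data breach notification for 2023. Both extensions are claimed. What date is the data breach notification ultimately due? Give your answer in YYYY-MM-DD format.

The stated deadline is 2023-06-13.
2023-06-13 is a listed holiday, so it moves to the next business day, 2023-06-14 (Wednesday).
Add the 60 calendar-day extension to 2023-06-14: 2023-08-13.
Because 2023-08-13 is a Sunday, the deadline becomes 2023-08-14 (Monday).
Applying the 3 months extension: 3 months after 2023-08-14 is 2023-11-14.
2023-11-14 (Tuesday) is already a business day.
So the filing is due 2023-11-14.

2023-11-14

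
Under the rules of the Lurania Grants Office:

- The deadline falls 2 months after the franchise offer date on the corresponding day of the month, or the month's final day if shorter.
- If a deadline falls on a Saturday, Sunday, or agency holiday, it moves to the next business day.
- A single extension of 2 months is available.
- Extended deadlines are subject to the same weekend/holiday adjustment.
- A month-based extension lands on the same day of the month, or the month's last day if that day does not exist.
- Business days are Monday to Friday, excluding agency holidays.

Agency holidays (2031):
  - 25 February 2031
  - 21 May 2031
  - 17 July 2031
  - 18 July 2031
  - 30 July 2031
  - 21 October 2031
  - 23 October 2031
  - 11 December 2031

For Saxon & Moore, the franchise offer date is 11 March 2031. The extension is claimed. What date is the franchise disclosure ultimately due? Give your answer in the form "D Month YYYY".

Moving 2 months forward from 11 March 2031 on the corresponding day gives 11 May 2031.
11 May 2031 falls on a Sunday. Rolling to the next business day gives 12 May 2031, a Monday.
The 2 months extension carries 12 May 2031 to 12 July 2031.
12 July 2031 falls on a Saturday. Rolling to the next business day gives 14 July 2031, a Monday.
So the filing is due 14 July 2031.

14 July 2031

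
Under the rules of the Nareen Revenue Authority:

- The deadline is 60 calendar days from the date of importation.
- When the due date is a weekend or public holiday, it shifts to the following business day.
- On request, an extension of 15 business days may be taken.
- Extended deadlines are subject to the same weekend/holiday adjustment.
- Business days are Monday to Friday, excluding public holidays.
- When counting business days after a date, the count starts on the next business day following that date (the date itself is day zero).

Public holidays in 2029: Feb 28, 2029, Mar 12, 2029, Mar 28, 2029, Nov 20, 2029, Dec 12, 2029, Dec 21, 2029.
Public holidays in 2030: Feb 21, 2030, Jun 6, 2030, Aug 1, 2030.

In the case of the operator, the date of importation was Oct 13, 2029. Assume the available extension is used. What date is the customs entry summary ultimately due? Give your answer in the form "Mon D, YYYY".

Trigger date Oct 13, 2029 + 60 calendar days = Dec 12, 2029.
Dec 12, 2029 is a listed holiday, so it moves to the next business day, Dec 13, 2029 (Thursday).
Counting 15 further business days from Dec 13, 2029 reaches Jan 4, 2030.
Jan 4, 2030 is a Friday and not a listed holiday, so it stands.
Final deadline: Jan 4, 2030.

Jan 4, 2030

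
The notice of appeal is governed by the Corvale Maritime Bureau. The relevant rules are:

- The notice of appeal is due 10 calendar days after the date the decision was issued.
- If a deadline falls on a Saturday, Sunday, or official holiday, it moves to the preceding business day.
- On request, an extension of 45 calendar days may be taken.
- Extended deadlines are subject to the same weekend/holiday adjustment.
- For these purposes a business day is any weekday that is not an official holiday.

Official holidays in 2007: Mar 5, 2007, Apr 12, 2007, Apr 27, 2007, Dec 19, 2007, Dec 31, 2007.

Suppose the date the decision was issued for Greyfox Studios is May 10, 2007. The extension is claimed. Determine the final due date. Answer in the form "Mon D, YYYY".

Jul 2, 2007

Trigger date May 10, 2007 + 10 calendar days = May 20, 2007.
May 20, 2007 falls on a Sunday. Rolling to the preceding business day gives May 18, 2007, a Friday.
Applying the 45-calendar-day extension: May 18, 2007 + 45 days = Jul 2, 2007.
Jul 2, 2007 falls on a Monday, which is a business day, so no adjustment is needed.
So the filing is due Jul 2, 2007.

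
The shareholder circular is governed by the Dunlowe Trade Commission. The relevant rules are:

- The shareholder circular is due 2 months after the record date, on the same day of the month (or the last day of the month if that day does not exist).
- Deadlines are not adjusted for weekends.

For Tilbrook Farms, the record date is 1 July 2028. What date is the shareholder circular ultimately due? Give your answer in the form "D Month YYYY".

1 September 2028

2 months after 1 July 2028, on the same day of the month, is 1 September 2028.
1 September 2028 falls on a Friday. The rules make no weekend/holiday allowance, so it remains 1 September 2028.
So the filing is due 1 September 2028.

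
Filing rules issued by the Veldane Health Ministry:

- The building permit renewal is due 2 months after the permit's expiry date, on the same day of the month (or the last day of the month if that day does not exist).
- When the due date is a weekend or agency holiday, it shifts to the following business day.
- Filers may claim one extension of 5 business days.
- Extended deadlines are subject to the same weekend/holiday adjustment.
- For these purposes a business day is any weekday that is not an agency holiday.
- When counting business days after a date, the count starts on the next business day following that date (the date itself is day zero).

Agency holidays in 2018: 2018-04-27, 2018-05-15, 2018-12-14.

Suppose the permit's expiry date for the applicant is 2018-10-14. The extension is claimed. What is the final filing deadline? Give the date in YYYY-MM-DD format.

2018-12-24

Moving 2 months forward from 2018-10-14 on the corresponding day gives 2018-12-14.
Because 2018-12-14 is a listed holiday, the deadline becomes 2018-12-17 (Monday).
Counting 5 further business days from 2018-12-17 reaches 2018-12-24.
2018-12-24 falls on a Monday, which is a business day, so no adjustment is needed.
Final deadline: 2018-12-24.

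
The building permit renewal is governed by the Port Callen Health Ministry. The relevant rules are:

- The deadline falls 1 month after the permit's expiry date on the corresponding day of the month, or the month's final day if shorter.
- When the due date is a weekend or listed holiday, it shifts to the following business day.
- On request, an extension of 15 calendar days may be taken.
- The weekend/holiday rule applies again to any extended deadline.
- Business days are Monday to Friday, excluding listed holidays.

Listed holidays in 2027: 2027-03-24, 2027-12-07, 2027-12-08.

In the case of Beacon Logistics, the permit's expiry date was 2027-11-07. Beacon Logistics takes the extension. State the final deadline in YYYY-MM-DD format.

1 month after 2027-11-07, on the same day of the month, is 2027-12-07.
Because 2027-12-07 is a listed holiday, the deadline becomes 2027-12-09 (Thursday).
With the 15-day extension, 2027-12-09 becomes 2027-12-24.
Since 2027-12-24 is a Friday and not a holiday, the date is unchanged.
So the filing is due 2027-12-24.

2027-12-24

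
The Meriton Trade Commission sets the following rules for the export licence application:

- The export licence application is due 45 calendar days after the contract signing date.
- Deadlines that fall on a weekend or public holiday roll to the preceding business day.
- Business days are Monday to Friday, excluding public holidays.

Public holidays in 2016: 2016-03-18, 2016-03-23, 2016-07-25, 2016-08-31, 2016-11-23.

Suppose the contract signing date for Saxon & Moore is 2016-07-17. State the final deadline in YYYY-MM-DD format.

45 calendar days after 2016-07-17 is 2016-08-31.
2016-08-31 is a listed holiday; the preceding business day is 2016-08-30 (Tuesday).
So the filing is due 2016-08-30.

2016-08-30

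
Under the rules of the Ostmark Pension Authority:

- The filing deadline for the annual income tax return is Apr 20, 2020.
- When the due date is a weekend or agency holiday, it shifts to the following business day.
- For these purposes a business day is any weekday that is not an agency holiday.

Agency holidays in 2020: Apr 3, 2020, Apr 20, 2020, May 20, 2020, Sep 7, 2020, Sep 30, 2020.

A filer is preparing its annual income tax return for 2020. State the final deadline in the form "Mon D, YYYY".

Apr 21, 2020

The statutory due date is Apr 20, 2020.
Apr 20, 2020 is a listed holiday, so it moves to the next business day, Apr 21, 2020 (Tuesday).
Final deadline: Apr 21, 2020.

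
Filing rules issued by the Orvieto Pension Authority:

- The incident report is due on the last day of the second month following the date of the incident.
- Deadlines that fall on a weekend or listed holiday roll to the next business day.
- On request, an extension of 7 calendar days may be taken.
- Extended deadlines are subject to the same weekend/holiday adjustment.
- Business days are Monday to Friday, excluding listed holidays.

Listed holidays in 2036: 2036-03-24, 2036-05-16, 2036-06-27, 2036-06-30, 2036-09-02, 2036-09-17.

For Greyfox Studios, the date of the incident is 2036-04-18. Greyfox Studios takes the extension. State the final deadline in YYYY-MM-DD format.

2036-07-08

The second month after 2036-04-18 is June 2036, whose last day is 2036-06-30.
2036-06-30 is a listed holiday, so it moves to the next business day, 2036-07-01 (Tuesday).
Applying the 7-calendar-day extension: 2036-07-01 + 7 days = 2036-07-08.
Since 2036-07-08 is a Tuesday and not a holiday, the date is unchanged.
So the filing is due 2036-07-08.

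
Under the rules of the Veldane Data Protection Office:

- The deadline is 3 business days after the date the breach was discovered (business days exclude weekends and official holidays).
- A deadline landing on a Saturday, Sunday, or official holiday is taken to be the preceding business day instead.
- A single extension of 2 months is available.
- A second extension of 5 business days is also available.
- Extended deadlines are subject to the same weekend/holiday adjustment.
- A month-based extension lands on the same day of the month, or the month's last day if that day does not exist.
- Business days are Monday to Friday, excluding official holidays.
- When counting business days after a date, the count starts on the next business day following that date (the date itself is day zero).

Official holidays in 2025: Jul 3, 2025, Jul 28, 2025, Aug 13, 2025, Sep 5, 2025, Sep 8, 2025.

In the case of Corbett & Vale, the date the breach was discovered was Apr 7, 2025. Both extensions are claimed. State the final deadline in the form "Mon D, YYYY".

Jun 17, 2025

3 business days after Apr 7, 2025, excluding weekends and holidays, is Apr 10, 2025.
Apr 10, 2025 (Thursday) is already a business day.
Add 2 months to Apr 10, 2025: Jun 10, 2025.
Since Jun 10, 2025 is a Tuesday and not a holiday, the date is unchanged.
The 5-business-day extension runs from Jun 10, 2025 to Jun 17, 2025.
Jun 17, 2025 is a Tuesday and not a listed holiday, so it stands.
Final deadline: Jun 17, 2025.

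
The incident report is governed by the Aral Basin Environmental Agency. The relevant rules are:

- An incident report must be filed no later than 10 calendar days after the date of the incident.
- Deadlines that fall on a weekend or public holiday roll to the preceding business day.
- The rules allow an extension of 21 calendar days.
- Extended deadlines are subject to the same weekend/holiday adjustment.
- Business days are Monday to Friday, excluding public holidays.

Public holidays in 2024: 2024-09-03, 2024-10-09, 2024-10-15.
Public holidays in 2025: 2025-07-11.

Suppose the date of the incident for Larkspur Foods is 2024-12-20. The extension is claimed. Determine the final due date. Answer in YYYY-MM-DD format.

From 2024-12-20, 10 calendar days later is 2024-12-30.
2024-12-30 (Monday) is already a business day.
With the 21-day extension, 2024-12-30 becomes 2025-01-20.
2025-01-20 falls on a Monday, which is a business day, so no adjustment is needed.
So the filing is due 2025-01-20.

2025-01-20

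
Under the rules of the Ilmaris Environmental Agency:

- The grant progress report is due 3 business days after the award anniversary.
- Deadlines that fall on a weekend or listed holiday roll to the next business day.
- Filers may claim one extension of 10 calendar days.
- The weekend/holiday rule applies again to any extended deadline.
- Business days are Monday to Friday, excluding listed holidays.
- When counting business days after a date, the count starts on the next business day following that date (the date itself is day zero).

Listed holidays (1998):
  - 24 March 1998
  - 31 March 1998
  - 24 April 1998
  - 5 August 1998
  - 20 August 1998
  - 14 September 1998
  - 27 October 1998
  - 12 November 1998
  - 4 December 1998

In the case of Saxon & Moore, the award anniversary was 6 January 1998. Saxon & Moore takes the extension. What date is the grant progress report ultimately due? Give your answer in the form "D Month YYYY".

Starting the day after 6 January 1998 and counting 3 business days lands on 9 January 1998.
Since 9 January 1998 is a Friday and not a holiday, the date is unchanged.
Applying the 10-calendar-day extension: 9 January 1998 + 10 days = 19 January 1998.
19 January 1998 (Monday) is already a business day.
The final due date is 19 January 1998.

19 January 1998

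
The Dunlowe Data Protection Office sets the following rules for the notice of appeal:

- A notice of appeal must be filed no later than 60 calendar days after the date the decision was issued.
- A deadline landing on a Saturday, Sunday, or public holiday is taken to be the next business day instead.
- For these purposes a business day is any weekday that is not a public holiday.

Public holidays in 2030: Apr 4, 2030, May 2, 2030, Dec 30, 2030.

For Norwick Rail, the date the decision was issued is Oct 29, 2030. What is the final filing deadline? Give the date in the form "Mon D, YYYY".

Dec 31, 2030

Adding 60 calendar days to Oct 29, 2030 gives Dec 28, 2030.
Because Dec 28, 2030 is a Saturday, the deadline becomes Dec 31, 2030 (Tuesday).
So the filing is due Dec 31, 2030.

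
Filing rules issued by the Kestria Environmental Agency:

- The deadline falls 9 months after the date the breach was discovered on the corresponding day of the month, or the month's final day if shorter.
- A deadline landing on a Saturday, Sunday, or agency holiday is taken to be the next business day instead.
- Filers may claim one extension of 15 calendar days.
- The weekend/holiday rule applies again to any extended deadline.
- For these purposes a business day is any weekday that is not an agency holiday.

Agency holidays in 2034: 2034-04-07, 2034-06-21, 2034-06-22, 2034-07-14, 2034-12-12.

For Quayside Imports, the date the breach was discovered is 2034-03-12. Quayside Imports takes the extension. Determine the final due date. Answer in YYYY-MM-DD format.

9 months from 2034-03-12 is 2034-12-12.
2034-12-12 is a listed holiday; the next business day is 2034-12-13 (Wednesday).
Applying the 15-calendar-day extension: 2034-12-13 + 15 days = 2034-12-28.
2034-12-28 is a Thursday and not a listed holiday, so it stands.
Final deadline: 2034-12-28.

2034-12-28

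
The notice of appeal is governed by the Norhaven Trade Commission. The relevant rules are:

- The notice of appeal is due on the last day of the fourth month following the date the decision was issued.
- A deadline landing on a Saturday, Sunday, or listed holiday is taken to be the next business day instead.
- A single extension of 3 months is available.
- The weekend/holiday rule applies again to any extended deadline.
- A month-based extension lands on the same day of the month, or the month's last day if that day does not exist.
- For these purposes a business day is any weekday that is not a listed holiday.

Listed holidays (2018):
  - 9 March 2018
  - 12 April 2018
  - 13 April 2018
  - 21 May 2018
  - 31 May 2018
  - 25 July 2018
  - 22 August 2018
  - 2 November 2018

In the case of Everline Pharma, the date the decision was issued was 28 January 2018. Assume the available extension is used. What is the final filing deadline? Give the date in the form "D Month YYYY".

4 months after 28 January 2018 falls in May 2018; the last day of that month is 31 May 2018.
31 May 2018 falls on a listed holiday. Rolling to the next business day gives 1 June 2018, a Friday.
Applying the 3 months extension: 3 months after 1 June 2018 is 1 September 2018.
1 September 2018 is a Saturday, so it moves to the next business day, 3 September 2018 (Monday).
So the filing is due 3 September 2018.

3 September 2018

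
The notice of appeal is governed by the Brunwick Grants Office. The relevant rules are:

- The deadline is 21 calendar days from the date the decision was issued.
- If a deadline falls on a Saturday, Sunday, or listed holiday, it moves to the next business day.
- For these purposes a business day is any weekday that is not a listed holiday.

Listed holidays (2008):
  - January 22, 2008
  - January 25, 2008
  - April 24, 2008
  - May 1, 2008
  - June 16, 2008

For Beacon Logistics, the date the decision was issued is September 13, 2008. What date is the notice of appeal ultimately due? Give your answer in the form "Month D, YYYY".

Adding 21 calendar days to September 13, 2008 gives October 4, 2008.
October 4, 2008 is a Saturday; the next business day is October 6, 2008 (Monday).
Final deadline: October 6, 2008.

October 6, 2008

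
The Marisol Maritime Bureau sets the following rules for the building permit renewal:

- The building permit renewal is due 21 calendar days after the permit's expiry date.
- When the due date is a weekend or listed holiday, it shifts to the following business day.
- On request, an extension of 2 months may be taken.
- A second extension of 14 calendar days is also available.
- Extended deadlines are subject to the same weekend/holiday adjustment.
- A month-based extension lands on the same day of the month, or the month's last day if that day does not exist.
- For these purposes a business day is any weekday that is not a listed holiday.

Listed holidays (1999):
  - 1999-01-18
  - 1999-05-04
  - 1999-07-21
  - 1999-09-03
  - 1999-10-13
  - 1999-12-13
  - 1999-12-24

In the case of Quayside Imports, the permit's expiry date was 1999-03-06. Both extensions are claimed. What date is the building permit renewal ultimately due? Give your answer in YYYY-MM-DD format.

Trigger date 1999-03-06 + 21 calendar days = 1999-03-27.
1999-03-27 is a Saturday; the next business day is 1999-03-29 (Monday).
Add 2 months to 1999-03-29: 1999-05-29.
1999-05-29 is a Saturday; the next business day is 1999-05-31 (Monday).
Applying the 14-calendar-day extension: 1999-05-31 + 14 days = 1999-06-14.
Since 1999-06-14 is a Monday and not a holiday, the date is unchanged.
Deadline: 1999-06-14.

1999-06-14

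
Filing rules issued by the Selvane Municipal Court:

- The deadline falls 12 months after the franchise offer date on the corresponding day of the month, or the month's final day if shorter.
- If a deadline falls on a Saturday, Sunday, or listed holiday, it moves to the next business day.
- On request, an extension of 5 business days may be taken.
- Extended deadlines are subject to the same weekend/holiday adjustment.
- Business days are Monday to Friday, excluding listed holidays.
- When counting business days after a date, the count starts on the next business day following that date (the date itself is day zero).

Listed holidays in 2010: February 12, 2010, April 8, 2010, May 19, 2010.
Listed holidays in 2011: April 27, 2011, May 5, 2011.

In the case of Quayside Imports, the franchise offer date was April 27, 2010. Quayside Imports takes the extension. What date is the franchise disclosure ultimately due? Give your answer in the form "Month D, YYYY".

May 6, 2011

Moving 12 months forward from April 27, 2010 on the corresponding day gives April 27, 2011.
Because April 27, 2011 is a listed holiday, the deadline becomes April 28, 2011 (Thursday).
Counting 5 further business days from April 28, 2011 reaches May 6, 2011.
May 6, 2011 (Friday) is already a business day.
Final deadline: May 6, 2011.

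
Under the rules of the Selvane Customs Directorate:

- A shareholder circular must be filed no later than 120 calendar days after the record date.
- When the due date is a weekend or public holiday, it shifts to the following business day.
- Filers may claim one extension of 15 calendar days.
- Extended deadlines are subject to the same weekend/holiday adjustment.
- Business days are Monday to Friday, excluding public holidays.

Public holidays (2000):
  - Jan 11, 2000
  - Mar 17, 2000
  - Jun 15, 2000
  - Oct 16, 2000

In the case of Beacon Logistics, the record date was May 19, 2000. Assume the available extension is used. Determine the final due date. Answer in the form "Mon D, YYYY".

Oct 3, 2000

Trigger date May 19, 2000 + 120 calendar days = Sep 16, 2000.
Sep 16, 2000 is a Saturday, so it moves to the next business day, Sep 18, 2000 (Monday).
With the 15-day extension, Sep 18, 2000 becomes Oct 3, 2000.
Oct 3, 2000 (Tuesday) is already a business day.
Deadline: Oct 3, 2000.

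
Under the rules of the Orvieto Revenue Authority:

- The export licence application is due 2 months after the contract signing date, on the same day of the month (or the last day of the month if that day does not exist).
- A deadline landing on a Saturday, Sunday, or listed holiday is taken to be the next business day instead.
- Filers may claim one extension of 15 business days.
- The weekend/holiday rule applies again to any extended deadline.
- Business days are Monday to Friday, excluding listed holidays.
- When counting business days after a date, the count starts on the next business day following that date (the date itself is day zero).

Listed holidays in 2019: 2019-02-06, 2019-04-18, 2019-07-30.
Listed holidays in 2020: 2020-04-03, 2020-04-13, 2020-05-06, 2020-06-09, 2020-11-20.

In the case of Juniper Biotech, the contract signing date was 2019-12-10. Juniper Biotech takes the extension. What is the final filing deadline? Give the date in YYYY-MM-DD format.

2020-03-02

2 months after 2019-12-10, on the same day of the month, is 2020-02-10.
2020-02-10 is a Monday and not a listed holiday, so it stands.
The 15-business-day extension runs from 2020-02-10 to 2020-03-02.
2020-03-02 falls on a Monday, which is a business day, so no adjustment is needed.
The final due date is 2020-03-02.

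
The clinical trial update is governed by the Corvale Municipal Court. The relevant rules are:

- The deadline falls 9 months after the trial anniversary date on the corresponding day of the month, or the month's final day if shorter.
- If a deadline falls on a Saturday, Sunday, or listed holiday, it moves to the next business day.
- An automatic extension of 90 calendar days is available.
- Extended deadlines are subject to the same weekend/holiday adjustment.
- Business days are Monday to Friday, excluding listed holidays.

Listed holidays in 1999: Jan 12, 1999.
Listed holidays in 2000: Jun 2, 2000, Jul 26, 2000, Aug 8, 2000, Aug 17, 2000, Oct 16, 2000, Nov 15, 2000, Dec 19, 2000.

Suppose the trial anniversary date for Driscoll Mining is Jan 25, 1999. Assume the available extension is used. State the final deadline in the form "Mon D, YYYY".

9 months after Jan 25, 1999, on the same day of the month, is Oct 25, 1999.
Oct 25, 1999 is a Monday and not a listed holiday, so it stands.
Applying the 90-calendar-day extension: Oct 25, 1999 + 90 days = Jan 23, 2000.
Jan 23, 2000 is a Sunday; the next business day is Jan 24, 2000 (Monday).
So the filing is due Jan 24, 2000.

Jan 24, 2000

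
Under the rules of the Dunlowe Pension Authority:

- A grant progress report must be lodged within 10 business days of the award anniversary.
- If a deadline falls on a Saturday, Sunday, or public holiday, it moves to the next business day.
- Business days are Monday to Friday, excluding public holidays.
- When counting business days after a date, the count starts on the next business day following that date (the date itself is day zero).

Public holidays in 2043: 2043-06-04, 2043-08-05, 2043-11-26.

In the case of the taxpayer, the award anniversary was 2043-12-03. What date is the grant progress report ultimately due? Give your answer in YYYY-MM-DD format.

2043-12-17

Starting the day after 2043-12-03 and counting 10 business days lands on 2043-12-17.
2043-12-17 falls on a Thursday, which is a business day, so no adjustment is needed.
So the filing is due 2043-12-17.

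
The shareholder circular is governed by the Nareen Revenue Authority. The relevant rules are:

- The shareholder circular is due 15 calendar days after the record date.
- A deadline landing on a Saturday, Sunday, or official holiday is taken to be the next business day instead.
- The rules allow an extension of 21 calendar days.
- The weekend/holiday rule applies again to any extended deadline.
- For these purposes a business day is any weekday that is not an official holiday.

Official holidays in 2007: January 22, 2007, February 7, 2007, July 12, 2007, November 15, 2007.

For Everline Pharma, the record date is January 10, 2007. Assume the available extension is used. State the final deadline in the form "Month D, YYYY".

February 15, 2007

From January 10, 2007, 15 calendar days later is January 25, 2007.
January 25, 2007 is a Thursday and not a listed holiday, so it stands.
The 21-calendar-day extension moves the deadline from January 25, 2007 to February 15, 2007.
February 15, 2007 is a Thursday and not a listed holiday, so it stands.
Final deadline: February 15, 2007.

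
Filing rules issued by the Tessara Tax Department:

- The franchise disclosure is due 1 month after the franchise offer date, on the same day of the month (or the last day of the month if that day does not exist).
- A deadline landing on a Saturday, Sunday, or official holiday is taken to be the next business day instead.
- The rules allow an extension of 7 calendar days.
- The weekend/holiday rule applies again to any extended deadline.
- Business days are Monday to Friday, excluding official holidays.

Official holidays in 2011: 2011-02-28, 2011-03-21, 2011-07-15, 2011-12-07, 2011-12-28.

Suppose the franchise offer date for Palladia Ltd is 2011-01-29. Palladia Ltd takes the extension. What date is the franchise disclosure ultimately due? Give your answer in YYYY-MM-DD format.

2011-03-08

1 month from 2011-01-29 is 2011-02-28 (day 29 does not exist in February, so the month's last day is used).
2011-02-28 falls on a listed holiday. Rolling to the next business day gives 2011-03-01, a Tuesday.
The 7-calendar-day extension moves the deadline from 2011-03-01 to 2011-03-08.
2011-03-08 falls on a Tuesday, which is a business day, so no adjustment is needed.
Final deadline: 2011-03-08.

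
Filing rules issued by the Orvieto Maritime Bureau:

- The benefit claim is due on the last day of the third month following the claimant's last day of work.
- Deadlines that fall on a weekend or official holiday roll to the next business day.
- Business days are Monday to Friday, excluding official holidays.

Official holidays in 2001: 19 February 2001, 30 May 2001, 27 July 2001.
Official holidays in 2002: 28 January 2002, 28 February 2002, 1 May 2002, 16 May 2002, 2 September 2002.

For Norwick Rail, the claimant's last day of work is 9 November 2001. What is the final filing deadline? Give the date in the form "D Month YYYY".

The third month after 9 November 2001 is February 2002, whose last day is 28 February 2002.
28 February 2002 is a listed holiday, so it moves to the next business day, 1 March 2002 (Friday).
So the filing is due 1 March 2002.

1 March 2002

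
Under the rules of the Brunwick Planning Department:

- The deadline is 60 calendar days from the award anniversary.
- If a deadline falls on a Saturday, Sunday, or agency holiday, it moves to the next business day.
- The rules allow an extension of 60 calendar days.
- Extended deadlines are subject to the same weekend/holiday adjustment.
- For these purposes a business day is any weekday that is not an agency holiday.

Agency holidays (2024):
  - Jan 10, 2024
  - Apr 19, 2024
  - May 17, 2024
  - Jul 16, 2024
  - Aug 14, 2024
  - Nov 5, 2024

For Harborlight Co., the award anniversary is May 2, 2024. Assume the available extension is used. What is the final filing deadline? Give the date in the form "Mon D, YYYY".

Aug 30, 2024

60 calendar days after May 2, 2024 is Jul 1, 2024.
Jul 1, 2024 (Monday) is already a business day.
Applying the 60-calendar-day extension: Jul 1, 2024 + 60 days = Aug 30, 2024.
Aug 30, 2024 falls on a Friday, which is a business day, so no adjustment is needed.
So the filing is due Aug 30, 2024.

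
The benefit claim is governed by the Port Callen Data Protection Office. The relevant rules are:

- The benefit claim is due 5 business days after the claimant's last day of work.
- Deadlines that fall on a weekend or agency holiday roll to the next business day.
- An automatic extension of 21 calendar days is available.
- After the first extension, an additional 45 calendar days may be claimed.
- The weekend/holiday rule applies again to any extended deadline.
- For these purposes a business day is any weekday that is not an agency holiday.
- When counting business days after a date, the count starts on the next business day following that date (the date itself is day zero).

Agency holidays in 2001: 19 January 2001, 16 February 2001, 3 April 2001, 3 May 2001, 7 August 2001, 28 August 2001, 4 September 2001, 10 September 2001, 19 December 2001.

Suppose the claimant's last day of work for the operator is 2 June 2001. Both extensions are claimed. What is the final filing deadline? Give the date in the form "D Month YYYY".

Counting 5 business days after 2 June 2001 (skipping weekends and listed holidays) reaches 8 June 2001.
Since 8 June 2001 is a Friday and not a holiday, the date is unchanged.
The 21-calendar-day extension moves the deadline from 8 June 2001 to 29 June 2001.
29 June 2001 is a Friday and not a listed holiday, so it stands.
Applying the 45-calendar-day extension: 29 June 2001 + 45 days = 13 August 2001.
Since 13 August 2001 is a Monday and not a holiday, the date is unchanged.
The final due date is 13 August 2001.

13 August 2001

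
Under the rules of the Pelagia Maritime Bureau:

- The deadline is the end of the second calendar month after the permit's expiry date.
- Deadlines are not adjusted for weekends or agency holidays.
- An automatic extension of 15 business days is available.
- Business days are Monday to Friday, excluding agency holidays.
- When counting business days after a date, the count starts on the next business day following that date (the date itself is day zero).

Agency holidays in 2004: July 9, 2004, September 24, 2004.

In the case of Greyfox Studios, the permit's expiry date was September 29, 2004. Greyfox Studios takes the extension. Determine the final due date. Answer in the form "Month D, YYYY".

December 21, 2004

The second month after September 29, 2004 is November 2004, whose last day is November 30, 2004.
November 30, 2004 is a Tuesday; no weekend or holiday adjustment applies.
The 15-business-day extension runs from November 30, 2004 to December 21, 2004.
No adjustment is made for weekends or holidays, so December 21, 2004 stands.
Deadline: December 21, 2004.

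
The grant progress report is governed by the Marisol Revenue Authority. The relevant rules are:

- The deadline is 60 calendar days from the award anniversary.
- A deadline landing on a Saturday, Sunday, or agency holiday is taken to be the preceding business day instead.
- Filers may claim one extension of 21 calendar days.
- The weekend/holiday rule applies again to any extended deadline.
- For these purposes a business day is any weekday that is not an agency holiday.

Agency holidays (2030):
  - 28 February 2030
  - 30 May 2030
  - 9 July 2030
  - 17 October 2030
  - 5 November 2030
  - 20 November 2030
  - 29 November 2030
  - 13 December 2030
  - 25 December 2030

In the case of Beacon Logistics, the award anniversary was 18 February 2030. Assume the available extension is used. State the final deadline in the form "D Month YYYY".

Adding 60 calendar days to 18 February 2030 gives 19 April 2030.
Since 19 April 2030 is a Friday and not a holiday, the date is unchanged.
Add the 21 calendar-day extension to 19 April 2030: 10 May 2030.
10 May 2030 (Friday) is already a business day.
Deadline: 10 May 2030.

10 May 2030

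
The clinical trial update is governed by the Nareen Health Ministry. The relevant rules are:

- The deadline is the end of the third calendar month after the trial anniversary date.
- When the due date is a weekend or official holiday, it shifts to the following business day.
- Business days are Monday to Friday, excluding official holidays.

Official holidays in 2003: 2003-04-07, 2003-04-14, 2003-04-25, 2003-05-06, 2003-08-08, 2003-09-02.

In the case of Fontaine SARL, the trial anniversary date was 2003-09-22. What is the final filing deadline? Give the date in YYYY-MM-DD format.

The third month after 2003-09-22 is December 2003, whose last day is 2003-12-31.
2003-12-31 falls on a Wednesday, which is a business day, so no adjustment is needed.
So the filing is due 2003-12-31.

2003-12-31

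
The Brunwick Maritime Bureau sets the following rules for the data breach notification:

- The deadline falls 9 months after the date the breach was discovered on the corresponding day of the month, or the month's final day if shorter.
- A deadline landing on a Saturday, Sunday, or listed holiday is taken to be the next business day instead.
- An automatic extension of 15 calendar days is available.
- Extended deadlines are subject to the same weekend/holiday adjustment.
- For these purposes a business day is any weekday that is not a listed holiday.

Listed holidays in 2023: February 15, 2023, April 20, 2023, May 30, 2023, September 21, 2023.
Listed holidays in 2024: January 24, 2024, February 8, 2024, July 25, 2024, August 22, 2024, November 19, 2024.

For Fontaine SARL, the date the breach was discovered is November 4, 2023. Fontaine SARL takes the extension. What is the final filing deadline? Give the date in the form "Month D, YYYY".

9 months from November 4, 2023 is August 4, 2024.
August 4, 2024 is a Sunday; the next business day is August 5, 2024 (Monday).
With the 15-day extension, August 5, 2024 becomes August 20, 2024.
August 20, 2024 (Tuesday) is already a business day.
Final deadline: August 20, 2024.

August 20, 2024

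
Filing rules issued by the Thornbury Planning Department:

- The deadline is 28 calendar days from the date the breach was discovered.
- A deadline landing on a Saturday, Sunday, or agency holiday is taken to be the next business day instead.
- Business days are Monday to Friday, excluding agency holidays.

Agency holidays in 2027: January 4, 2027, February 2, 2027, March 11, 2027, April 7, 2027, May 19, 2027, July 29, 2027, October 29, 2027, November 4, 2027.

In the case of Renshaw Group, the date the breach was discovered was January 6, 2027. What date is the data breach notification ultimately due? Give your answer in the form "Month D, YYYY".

February 3, 2027

Trigger date January 6, 2027 + 28 calendar days = February 3, 2027.
Since February 3, 2027 is a Wednesday and not a holiday, the date is unchanged.
Final deadline: February 3, 2027.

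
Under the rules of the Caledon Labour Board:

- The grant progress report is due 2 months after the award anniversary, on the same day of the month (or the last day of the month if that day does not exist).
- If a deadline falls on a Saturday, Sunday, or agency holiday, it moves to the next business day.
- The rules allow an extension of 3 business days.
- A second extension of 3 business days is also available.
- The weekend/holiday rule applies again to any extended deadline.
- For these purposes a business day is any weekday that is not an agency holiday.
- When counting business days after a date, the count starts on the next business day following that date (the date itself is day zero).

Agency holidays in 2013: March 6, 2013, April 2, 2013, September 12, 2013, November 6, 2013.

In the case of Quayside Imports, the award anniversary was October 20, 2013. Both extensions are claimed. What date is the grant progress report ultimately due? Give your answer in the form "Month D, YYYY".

Moving 2 months forward from October 20, 2013 on the corresponding day gives December 20, 2013.
Since December 20, 2013 is a Friday and not a holiday, the date is unchanged.
Applying the 3-business-day extension: 3 business days after December 20, 2013 is December 25, 2013.
December 25, 2013 (Wednesday) is already a business day.
Counting 3 further business days from December 25, 2013 reaches December 30, 2013.
December 30, 2013 is a Monday and not a listed holiday, so it stands.
Final deadline: December 30, 2013.

December 30, 2013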